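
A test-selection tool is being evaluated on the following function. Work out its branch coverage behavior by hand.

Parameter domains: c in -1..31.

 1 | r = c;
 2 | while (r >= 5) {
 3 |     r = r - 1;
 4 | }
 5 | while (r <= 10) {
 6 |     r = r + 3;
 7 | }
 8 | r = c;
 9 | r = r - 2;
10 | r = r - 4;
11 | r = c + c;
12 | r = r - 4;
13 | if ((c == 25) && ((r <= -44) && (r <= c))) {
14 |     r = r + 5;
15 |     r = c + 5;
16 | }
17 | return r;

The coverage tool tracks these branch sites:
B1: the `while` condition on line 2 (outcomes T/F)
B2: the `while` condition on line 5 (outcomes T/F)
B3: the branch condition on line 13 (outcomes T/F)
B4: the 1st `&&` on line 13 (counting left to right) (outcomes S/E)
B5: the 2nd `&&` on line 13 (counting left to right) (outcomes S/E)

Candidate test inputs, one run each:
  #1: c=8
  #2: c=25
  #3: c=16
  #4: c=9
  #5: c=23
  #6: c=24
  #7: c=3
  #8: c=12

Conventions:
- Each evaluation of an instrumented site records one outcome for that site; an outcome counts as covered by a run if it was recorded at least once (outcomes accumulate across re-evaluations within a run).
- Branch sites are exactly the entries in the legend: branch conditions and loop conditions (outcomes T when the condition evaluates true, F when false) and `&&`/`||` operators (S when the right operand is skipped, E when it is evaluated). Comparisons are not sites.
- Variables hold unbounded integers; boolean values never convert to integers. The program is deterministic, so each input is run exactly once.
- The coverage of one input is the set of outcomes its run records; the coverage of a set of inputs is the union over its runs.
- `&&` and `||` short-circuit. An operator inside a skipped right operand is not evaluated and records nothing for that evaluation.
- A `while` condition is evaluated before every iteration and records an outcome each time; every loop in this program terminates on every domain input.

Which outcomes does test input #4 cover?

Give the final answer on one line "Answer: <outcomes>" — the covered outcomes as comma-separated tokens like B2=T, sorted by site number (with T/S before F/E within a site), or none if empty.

Running input #4 (c=9), event by event:
  B1->T, B1->T, B1->T, B1->T, B1->T, B1->F, B2->T, B2->T, B2->T, B2->F
  B4->S, B3->F
collecting distinct outcomes: B1=T, B1=F, B2=T, B2=F, B3=F, B4=S

Answer: B1=T, B1=F, B2=T, B2=F, B3=F, B4=S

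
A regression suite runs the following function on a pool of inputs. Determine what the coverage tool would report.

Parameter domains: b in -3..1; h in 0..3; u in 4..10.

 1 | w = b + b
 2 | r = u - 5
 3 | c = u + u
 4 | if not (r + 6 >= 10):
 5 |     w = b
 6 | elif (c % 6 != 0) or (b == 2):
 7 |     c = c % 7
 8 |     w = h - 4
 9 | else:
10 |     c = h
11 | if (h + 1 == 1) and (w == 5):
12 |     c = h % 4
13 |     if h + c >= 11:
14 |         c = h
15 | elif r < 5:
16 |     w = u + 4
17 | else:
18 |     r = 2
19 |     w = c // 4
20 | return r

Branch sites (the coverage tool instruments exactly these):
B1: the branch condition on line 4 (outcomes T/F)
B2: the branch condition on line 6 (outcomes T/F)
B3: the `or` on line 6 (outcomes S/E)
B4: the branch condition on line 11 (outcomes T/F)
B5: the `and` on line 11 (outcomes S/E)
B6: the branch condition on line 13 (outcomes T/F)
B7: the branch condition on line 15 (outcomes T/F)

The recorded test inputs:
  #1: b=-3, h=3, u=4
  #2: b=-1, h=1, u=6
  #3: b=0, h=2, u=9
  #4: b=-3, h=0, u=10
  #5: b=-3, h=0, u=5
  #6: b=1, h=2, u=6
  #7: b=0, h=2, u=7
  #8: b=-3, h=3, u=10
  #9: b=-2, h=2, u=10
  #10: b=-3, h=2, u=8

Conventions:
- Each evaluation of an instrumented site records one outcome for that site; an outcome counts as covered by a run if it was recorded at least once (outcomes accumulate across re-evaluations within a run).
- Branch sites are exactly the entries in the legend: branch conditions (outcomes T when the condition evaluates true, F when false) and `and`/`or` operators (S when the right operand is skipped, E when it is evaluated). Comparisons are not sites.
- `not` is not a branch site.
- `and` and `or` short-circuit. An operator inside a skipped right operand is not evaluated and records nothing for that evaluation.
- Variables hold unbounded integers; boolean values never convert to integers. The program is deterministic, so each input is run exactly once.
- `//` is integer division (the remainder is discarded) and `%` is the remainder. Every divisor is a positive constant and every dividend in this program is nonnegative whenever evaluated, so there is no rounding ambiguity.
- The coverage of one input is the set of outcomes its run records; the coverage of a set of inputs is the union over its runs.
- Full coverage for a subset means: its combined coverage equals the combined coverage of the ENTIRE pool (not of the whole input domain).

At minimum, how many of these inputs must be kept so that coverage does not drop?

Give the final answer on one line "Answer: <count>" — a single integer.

#1 (b=-3, h=3, u=4) -> covered: B1=T, B4=F, B5=S, B7=T
#2 (b=-1, h=1, u=6) -> covered: B1=T, B4=F, B5=S, B7=T
#3 (b=0, h=2, u=9) -> covered: B1=F, B2=F, B3=E, B4=F, B5=S, B7=T
#4 (b=-3, h=0, u=10) -> covered: B1=F, B2=T, B3=S, B4=F, B5=E, B7=F
#5 (b=-3, h=0, u=5) -> covered: B1=T, B4=F, B5=E, B7=T
#6 (b=1, h=2, u=6) -> covered: B1=T, B4=F, B5=S, B7=T
#7 (b=0, h=2, u=7) -> covered: B1=T, B4=F, B5=S, B7=T
#8 (b=-3, h=3, u=10) -> covered: B1=F, B2=T, B3=S, B4=F, B5=S, B7=F
#9 (b=-2, h=2, u=10) -> covered: B1=F, B2=T, B3=S, B4=F, B5=S, B7=F
#10 (b=-3, h=2, u=8) -> covered: B1=T, B4=F, B5=S, B7=T
union over all inputs: B1=T, B1=F, B2=T, B2=F, B3=S, B3=E, B4=F, B5=S, B5=E, B7=T, B7=F (11 outcomes)
no size-1 subset reaches all 11 outcomes (best union: 6/11)
no size-2 subset reaches all 11 outcomes (best union: 10/11)
the canonical winner is {1, 3, 4}: size 3, full 11-outcome coverage, earliest index list among size-3 covers

Answer: 3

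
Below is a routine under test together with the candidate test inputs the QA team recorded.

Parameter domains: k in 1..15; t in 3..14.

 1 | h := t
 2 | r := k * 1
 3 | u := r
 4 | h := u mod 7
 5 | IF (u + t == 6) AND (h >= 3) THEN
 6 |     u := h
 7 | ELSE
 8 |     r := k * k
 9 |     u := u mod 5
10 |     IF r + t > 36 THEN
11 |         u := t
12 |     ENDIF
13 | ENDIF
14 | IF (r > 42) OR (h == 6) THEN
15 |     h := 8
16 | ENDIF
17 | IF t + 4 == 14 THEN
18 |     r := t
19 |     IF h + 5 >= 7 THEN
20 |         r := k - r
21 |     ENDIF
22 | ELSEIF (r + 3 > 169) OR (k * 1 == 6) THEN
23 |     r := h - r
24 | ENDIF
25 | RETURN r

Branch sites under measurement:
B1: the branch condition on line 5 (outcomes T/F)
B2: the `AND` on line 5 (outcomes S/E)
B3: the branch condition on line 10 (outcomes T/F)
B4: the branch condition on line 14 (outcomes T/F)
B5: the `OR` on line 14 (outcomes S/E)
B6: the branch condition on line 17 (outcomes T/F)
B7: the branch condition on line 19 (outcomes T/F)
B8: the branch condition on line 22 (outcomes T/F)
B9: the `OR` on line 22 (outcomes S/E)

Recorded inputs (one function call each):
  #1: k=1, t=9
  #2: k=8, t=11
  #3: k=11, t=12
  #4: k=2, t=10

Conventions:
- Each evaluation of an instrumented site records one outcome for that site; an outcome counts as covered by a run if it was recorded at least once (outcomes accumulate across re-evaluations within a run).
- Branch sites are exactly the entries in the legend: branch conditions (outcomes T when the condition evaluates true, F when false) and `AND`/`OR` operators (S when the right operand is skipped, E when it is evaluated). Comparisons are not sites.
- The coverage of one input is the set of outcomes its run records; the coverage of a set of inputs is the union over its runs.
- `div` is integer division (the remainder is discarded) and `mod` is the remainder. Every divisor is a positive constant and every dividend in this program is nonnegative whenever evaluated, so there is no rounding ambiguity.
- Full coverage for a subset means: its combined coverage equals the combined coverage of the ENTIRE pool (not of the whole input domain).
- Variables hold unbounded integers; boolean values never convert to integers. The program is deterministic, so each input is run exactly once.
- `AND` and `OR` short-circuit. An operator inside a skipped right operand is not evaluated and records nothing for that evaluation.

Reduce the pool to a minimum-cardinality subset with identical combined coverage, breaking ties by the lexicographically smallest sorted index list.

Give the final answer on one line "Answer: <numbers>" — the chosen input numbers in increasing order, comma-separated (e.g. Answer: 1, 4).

input #1, k=1, t=9: events B2->S, B1->F, B3->F, B5->E, B4->F, B6->F, B9->E, B8->F; outcomes B1=F, B2=S, B3=F, B4=F, B5=E, B6=F, B8=F, B9=E
input #2, k=8, t=11: events B2->S, B1->F, B3->T, B5->S, B4->T, B6->F, B9->E, B8->F; outcomes B1=F, B2=S, B3=T, B4=T, B5=S, B6=F, B8=F, B9=E
input #3, k=11, t=12: events B2->S, B1->F, B3->T, B5->S, B4->T, B6->F, B9->E, B8->F; outcomes B1=F, B2=S, B3=T, B4=T, B5=S, B6=F, B8=F, B9=E
input #4, k=2, t=10: events B2->S, B1->F, B3->F, B5->E, B4->F, B6->T, B7->T; outcomes B1=F, B2=S, B3=F, B4=F, B5=E, B6=T, B7=T
together the pool reaches 13 outcomes: B1=F, B2=S, B3=T, B3=F, B4=T, B4=F, B5=S, B5=E, B6=T, B6=F, B7=T, B8=F, B9=E
no size-1 subset reaches all 13 outcomes (best union: 8/13)
inputs {2, 4} (size 2) cover everything; no size-2 subset with a lexicographically smaller index list covers all 13

Answer: 2, 4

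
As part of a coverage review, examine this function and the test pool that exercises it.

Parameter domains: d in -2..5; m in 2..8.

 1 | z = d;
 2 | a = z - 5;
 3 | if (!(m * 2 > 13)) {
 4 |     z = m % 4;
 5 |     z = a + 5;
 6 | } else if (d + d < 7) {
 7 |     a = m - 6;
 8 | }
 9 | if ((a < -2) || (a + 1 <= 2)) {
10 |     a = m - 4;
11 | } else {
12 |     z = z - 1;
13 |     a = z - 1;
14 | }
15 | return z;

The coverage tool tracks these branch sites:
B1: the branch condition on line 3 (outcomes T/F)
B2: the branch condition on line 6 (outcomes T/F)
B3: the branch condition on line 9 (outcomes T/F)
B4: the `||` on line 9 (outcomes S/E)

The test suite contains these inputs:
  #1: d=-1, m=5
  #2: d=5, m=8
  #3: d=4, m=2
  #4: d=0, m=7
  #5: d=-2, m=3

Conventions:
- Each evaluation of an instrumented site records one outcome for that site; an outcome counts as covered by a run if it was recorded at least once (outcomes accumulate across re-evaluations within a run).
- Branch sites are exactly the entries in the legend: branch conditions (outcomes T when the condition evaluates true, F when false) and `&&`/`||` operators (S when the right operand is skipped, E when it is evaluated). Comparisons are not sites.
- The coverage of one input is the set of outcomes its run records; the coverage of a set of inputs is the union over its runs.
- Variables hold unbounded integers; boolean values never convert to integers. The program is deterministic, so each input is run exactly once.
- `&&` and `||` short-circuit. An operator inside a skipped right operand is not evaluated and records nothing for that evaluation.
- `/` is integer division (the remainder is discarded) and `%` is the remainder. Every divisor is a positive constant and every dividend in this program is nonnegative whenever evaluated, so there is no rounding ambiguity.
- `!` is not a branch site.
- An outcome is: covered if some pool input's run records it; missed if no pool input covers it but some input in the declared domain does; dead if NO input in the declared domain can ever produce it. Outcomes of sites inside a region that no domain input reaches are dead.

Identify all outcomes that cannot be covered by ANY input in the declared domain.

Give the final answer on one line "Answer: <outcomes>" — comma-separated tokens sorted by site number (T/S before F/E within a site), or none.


exhaustive pass over the 56-input domain:
  reachable outcomes have witnesses, e.g. B1=T (e.g. d=-2, m=2), B1=F (e.g. d=-2, m=7), B2=T (e.g. d=-2, m=7), B2=F (e.g. d=4, m=7)
Answer: none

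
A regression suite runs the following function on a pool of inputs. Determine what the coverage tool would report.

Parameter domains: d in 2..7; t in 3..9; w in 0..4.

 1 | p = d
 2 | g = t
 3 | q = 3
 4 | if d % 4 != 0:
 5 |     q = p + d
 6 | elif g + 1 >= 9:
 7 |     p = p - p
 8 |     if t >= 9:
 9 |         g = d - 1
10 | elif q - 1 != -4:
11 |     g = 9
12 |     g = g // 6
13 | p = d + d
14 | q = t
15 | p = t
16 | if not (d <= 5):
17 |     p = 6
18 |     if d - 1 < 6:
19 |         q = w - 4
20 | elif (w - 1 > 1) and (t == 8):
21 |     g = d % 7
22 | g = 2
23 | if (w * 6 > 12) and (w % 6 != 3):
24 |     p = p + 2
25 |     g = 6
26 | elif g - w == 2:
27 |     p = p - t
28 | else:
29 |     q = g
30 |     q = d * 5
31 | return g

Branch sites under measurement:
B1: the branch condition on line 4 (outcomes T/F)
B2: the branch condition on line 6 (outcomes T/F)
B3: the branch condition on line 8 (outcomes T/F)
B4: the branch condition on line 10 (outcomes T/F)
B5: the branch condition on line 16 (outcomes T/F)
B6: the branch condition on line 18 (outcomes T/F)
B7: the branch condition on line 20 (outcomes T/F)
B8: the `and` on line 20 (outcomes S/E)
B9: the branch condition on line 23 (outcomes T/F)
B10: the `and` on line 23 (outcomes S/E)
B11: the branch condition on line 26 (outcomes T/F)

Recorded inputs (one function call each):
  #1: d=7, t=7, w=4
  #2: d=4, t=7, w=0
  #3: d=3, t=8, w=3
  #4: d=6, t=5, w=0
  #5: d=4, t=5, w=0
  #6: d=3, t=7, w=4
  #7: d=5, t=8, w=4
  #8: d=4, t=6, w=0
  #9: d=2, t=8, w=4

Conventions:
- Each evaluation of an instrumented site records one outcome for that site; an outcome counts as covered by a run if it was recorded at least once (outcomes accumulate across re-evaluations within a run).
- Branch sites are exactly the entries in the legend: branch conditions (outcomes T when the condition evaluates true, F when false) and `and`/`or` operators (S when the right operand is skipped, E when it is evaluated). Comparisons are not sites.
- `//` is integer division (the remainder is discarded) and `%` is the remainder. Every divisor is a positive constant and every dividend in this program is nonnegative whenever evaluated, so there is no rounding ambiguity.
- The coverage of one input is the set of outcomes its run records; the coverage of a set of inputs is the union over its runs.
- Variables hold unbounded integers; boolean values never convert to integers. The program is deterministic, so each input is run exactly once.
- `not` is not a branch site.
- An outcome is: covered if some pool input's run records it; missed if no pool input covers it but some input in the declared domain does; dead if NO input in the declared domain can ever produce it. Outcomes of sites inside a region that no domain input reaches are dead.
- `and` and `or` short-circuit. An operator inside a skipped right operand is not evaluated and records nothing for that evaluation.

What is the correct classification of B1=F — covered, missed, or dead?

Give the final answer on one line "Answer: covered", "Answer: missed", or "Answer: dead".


B1=F is recorded by pool input(s) 2, 5, 8 -> covered
Answer: covered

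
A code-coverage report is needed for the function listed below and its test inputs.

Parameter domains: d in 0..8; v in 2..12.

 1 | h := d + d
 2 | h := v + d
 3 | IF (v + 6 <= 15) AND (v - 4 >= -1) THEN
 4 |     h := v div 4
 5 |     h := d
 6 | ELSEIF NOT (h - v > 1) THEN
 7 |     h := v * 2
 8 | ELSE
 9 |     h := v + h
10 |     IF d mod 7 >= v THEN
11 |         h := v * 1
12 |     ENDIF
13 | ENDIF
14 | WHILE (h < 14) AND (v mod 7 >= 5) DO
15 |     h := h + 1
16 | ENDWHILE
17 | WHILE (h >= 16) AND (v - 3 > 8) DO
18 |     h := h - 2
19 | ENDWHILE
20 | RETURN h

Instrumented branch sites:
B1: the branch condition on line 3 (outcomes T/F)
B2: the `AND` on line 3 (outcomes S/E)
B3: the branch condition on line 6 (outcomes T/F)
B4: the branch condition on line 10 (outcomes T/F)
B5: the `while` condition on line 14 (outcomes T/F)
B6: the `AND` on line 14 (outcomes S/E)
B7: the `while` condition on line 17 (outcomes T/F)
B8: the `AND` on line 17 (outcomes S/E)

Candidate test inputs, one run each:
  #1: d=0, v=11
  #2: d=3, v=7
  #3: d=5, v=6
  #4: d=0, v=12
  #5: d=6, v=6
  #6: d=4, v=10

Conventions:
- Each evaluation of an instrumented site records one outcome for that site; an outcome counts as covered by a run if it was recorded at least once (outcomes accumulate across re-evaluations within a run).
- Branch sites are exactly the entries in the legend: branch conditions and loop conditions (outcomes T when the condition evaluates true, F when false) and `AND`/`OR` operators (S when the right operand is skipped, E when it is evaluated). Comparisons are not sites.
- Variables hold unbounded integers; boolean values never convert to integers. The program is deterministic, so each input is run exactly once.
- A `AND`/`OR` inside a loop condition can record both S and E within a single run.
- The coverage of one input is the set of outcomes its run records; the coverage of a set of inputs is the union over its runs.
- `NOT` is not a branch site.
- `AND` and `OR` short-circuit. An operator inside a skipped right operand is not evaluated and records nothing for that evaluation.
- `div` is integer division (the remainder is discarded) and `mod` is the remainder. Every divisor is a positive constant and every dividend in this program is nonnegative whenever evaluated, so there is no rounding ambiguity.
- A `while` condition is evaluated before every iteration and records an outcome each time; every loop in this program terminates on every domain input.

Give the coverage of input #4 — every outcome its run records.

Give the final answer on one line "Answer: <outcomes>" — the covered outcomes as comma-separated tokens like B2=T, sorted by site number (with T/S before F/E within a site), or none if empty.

Event log for input #4 (d=0, v=12):
  B2->S, B1->F, B3->T, B6->S, B5->F, B8->E, B7->T, B8->E, B7->T, B8->E
  B7->T, B8->E, B7->T, B8->E, B7->T, B8->S, B7->F
distinct outcomes covered: B1=F, B2=S, B3=T, B5=F, B6=S, B7=T, B7=F, B8=S, B8=E

Answer: B1=F, B2=S, B3=T, B5=F, B6=S, B7=T, B7=F, B8=S, B8=E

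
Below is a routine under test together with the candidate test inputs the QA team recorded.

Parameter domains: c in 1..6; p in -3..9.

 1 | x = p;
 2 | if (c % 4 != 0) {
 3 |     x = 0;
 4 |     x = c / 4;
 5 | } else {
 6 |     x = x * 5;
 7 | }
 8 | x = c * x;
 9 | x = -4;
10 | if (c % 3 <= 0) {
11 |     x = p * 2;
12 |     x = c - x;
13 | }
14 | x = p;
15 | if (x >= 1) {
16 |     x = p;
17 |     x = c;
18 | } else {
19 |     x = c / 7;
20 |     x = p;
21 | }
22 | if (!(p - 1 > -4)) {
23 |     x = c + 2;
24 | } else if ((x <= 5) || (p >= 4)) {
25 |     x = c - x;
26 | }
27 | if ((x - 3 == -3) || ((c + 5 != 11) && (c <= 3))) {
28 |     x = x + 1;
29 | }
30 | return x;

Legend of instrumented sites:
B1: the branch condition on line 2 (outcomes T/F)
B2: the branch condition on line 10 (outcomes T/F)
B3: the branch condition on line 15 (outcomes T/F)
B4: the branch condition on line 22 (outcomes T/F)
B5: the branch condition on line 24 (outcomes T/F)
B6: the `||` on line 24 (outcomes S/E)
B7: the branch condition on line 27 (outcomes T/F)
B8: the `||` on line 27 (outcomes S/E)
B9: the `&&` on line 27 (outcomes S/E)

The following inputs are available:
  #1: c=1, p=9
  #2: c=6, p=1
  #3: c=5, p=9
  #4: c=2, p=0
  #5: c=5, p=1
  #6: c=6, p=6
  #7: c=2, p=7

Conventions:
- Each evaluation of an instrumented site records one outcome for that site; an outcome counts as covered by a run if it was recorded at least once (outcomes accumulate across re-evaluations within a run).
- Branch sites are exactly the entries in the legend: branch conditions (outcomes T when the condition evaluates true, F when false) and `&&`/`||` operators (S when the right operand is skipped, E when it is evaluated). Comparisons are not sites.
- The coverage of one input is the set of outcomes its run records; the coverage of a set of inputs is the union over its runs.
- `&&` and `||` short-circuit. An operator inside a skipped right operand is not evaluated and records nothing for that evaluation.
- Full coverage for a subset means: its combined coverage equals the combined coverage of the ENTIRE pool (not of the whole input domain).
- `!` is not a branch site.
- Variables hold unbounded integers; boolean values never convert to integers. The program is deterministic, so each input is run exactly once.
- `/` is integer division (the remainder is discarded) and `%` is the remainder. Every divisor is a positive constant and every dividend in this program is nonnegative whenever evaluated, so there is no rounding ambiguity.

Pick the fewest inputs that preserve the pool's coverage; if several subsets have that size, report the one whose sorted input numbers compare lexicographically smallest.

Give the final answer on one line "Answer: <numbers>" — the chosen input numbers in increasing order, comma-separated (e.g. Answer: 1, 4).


input #1 (c=1, p=9): events B1->T, B2->F, B3->T, B4->F, B6->S, B5->T, B8->S, B7->T; covers B1=T, B2=F, B3=T, B4=F, B5=T, B6=S, B7=T, B8=S
input #2 (c=6, p=1): events B1->T, B2->T, B3->T, B4->F, B6->E, B5->F, B8->E, B9->S, B7->F; covers B1=T, B2=T, B3=T, B4=F, B5=F, B6=E, B7=F, B8=E, B9=S
input #3 (c=5, p=9): events B1->T, B2->F, B3->T, B4->F, B6->S, B5->T, B8->S, B7->T; covers B1=T, B2=F, B3=T, B4=F, B5=T, B6=S, B7=T, B8=S
input #4 (c=2, p=0): events B1->T, B2->F, B3->F, B4->F, B6->S, B5->T, B8->E, B9->E, B7->T; covers B1=T, B2=F, B3=F, B4=F, B5=T, B6=S, B7=T, B8=E, B9=E
input #5 (c=5, p=1): events B1->T, B2->F, B3->T, B4->F, B6->S, B5->T, B8->S, B7->T; covers B1=T, B2=F, B3=T, B4=F, B5=T, B6=S, B7=T, B8=S
input #6 (c=6, p=6): events B1->T, B2->T, B3->T, B4->F, B6->E, B5->T, B8->S, B7->T; covers B1=T, B2=T, B3=T, B4=F, B5=T, B6=E, B7=T, B8=S
input #7 (c=2, p=7): events B1->T, B2->F, B3->T, B4->F, B6->S, B5->T, B8->S, B7->T; covers B1=T, B2=F, B3=T, B4=F, B5=T, B6=S, B7=T, B8=S
pool-wide coverage (16 outcomes): B1=T, B2=T, B2=F, B3=T, B3=F, B4=F, B5=T, B5=F, B6=S, B6=E, B7=T, B7=F, B8=S, B8=E, B9=S, B9=E
checked all size-1 subsets: none covers 16 outcomes (max 9/16)
checked all size-2 subsets: none covers 16 outcomes (max 15/16)
the canonical winner is {1, 2, 4}: size 3, full 16-outcome coverage, earliest index list among size-3 covers
Answer: 1, 2, 4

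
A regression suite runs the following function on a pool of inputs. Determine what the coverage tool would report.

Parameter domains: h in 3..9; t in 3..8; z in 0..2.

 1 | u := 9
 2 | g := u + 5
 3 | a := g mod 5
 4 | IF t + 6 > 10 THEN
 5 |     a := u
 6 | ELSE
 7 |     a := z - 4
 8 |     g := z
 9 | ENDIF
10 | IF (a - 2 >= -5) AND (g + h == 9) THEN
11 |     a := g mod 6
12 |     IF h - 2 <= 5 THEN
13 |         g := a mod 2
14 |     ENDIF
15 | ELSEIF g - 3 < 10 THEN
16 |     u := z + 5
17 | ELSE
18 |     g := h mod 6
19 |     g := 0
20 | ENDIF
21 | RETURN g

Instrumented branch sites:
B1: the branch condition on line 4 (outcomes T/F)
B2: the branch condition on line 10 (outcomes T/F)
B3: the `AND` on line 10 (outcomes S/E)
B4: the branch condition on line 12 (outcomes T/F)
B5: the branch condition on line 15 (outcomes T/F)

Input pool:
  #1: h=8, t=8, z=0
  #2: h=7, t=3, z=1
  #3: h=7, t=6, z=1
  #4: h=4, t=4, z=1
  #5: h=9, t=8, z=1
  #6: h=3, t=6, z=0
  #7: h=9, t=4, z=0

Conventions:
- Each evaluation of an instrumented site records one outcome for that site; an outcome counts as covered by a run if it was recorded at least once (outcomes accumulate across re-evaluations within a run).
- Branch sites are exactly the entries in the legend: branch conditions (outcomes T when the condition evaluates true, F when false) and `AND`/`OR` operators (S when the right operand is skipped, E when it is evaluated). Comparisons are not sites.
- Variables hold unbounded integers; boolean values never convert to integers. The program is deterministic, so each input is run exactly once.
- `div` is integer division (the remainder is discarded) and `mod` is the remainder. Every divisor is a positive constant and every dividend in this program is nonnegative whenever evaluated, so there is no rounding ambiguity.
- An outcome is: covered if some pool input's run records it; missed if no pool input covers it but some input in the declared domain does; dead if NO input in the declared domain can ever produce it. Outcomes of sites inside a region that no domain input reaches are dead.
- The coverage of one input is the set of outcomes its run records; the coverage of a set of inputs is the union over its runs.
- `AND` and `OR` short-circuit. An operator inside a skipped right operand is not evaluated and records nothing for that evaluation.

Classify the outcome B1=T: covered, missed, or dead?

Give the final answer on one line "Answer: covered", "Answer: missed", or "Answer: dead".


B1=T is recorded by pool input(s) 1, 3, 5, 6 -> covered
Answer: covered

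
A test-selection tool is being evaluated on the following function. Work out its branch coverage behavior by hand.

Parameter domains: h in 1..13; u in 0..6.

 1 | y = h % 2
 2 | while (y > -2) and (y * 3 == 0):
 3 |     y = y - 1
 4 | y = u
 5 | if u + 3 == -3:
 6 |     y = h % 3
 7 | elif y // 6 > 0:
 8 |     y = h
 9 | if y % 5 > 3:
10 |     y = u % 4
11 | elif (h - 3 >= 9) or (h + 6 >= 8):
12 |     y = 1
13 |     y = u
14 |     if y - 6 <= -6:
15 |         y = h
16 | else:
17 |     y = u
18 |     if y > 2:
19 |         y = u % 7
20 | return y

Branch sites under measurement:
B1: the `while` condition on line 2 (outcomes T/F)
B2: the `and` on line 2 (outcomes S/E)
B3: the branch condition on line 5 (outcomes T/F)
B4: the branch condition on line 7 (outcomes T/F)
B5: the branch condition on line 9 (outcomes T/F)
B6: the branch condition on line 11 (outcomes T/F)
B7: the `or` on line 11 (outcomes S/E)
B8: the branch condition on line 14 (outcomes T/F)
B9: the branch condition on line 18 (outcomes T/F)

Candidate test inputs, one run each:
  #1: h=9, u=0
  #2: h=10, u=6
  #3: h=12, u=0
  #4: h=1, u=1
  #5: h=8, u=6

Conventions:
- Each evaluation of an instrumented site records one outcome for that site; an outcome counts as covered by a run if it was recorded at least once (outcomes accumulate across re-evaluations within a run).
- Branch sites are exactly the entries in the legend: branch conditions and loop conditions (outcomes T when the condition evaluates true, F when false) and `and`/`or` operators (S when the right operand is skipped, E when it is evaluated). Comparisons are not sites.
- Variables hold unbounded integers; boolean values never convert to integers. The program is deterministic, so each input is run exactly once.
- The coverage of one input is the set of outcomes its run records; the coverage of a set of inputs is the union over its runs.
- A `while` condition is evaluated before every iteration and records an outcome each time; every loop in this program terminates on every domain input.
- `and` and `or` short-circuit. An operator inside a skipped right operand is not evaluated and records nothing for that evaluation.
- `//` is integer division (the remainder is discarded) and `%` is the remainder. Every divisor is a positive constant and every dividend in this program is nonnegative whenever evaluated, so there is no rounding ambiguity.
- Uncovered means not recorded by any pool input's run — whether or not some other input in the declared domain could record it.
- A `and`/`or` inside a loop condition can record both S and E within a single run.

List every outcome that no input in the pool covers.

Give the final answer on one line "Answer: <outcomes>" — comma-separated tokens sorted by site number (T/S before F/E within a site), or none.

test 1 (h=9, u=0) fires B2->E, B1->F, B3->F, B4->F, B5->F, B7->E, B6->T, B8->T; hits B1=F, B2=E, B3=F, B4=F, B5=F, B6=T, B7=E, B8=T
test 2 (h=10, u=6) fires B2->E, B1->T, B2->E, B1->F, B3->F, B4->T, B5->F, B7->E, B6->T, B8->F; hits B1=T, B1=F, B2=E, B3=F, B4=T, B5=F, B6=T, B7=E, B8=F
test 3 (h=12, u=0) fires B2->E, B1->T, B2->E, B1->F, B3->F, B4->F, B5->F, B7->S, B6->T, B8->T; hits B1=T, B1=F, B2=E, B3=F, B4=F, B5=F, B6=T, B7=S, B8=T
test 4 (h=1, u=1) fires B2->E, B1->F, B3->F, B4->F, B5->F, B7->E, B6->F, B9->F; hits B1=F, B2=E, B3=F, B4=F, B5=F, B6=F, B7=E, B9=F
test 5 (h=8, u=6) fires B2->E, B1->T, B2->E, B1->F, B3->F, B4->T, B5->F, B7->E, B6->T, B8->F; hits B1=T, B1=F, B2=E, B3=F, B4=T, B5=F, B6=T, B7=E, B8=F
union over the pool: B1=T, B1=F, B2=E, B3=F, B4=T, B4=F, B5=F, B6=T, B6=F, B7=S, B7=E, B8=T, B8=F, B9=F
uncovered (4 of 18): B2=S, B3=T, B5=T, B9=T

Answer: B2=S, B3=T, B5=T, B9=T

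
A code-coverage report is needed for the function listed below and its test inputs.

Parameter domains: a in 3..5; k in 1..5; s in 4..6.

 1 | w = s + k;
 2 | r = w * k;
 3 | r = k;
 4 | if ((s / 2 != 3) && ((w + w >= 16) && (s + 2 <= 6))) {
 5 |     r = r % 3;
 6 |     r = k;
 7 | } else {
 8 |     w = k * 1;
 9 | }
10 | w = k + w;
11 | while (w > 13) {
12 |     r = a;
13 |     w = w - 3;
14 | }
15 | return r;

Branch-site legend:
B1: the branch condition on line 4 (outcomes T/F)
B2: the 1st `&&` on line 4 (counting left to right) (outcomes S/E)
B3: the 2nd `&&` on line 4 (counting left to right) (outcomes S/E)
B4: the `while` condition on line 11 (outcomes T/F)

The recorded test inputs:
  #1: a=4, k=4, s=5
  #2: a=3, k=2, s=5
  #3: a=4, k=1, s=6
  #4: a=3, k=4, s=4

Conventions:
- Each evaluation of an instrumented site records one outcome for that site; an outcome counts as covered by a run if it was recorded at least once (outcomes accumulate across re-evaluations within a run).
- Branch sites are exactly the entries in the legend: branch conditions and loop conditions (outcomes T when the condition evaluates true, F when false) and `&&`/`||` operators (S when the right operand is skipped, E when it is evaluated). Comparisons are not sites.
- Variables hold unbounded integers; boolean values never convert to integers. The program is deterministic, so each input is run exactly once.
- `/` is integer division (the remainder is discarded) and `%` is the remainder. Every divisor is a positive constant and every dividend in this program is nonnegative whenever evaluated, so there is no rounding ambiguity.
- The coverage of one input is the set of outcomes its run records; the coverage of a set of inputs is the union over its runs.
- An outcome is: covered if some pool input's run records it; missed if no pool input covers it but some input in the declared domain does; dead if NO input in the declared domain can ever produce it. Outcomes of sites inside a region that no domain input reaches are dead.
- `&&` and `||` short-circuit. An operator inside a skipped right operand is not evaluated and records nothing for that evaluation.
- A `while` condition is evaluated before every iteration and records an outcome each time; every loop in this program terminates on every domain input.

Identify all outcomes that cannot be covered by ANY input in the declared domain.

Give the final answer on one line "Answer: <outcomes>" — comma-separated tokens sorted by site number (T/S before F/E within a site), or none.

sweeping the full domain (45 inputs) for each outcome:
  reachable outcomes have witnesses, e.g. B1=T (e.g. a=3, k=4, s=4), B1=F (e.g. a=3, k=1, s=4), B2=S (e.g. a=3, k=1, s=6), B2=E (e.g. a=3, k=1, s=4)

Answer: none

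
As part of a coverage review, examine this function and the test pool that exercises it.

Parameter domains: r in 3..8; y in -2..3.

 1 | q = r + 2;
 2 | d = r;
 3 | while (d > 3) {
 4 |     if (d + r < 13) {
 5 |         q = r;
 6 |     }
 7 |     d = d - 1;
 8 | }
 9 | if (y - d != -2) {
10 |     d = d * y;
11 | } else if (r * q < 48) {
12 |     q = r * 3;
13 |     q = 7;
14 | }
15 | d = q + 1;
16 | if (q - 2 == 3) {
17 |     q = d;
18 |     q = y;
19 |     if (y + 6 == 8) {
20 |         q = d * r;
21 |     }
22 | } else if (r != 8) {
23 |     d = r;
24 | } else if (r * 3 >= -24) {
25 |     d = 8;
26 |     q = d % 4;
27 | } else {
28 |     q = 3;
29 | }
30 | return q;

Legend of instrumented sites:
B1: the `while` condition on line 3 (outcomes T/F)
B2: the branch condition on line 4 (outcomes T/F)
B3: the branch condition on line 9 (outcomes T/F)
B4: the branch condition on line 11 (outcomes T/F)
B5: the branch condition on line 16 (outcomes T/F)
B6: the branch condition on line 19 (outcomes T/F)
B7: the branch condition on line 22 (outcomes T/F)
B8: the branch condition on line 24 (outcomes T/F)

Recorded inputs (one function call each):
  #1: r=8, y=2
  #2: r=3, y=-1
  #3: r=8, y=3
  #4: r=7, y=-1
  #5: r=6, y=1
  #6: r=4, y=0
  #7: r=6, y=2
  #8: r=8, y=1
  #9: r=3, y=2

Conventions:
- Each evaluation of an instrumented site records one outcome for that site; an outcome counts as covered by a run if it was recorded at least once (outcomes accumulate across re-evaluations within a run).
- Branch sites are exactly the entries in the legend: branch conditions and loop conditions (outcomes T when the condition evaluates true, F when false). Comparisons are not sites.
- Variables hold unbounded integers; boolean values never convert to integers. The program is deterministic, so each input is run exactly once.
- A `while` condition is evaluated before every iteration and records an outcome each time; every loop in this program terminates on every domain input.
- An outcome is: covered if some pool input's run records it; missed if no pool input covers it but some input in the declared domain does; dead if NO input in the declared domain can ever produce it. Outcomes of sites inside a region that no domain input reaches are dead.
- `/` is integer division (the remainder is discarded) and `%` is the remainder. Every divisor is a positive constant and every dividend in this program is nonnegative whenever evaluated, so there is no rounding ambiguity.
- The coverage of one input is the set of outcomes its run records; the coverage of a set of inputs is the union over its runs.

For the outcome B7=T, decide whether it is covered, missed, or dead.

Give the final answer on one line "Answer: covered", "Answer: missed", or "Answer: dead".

B7=T is recorded by pool input(s) 4, 5, 6, 7 -> covered

Answer: covered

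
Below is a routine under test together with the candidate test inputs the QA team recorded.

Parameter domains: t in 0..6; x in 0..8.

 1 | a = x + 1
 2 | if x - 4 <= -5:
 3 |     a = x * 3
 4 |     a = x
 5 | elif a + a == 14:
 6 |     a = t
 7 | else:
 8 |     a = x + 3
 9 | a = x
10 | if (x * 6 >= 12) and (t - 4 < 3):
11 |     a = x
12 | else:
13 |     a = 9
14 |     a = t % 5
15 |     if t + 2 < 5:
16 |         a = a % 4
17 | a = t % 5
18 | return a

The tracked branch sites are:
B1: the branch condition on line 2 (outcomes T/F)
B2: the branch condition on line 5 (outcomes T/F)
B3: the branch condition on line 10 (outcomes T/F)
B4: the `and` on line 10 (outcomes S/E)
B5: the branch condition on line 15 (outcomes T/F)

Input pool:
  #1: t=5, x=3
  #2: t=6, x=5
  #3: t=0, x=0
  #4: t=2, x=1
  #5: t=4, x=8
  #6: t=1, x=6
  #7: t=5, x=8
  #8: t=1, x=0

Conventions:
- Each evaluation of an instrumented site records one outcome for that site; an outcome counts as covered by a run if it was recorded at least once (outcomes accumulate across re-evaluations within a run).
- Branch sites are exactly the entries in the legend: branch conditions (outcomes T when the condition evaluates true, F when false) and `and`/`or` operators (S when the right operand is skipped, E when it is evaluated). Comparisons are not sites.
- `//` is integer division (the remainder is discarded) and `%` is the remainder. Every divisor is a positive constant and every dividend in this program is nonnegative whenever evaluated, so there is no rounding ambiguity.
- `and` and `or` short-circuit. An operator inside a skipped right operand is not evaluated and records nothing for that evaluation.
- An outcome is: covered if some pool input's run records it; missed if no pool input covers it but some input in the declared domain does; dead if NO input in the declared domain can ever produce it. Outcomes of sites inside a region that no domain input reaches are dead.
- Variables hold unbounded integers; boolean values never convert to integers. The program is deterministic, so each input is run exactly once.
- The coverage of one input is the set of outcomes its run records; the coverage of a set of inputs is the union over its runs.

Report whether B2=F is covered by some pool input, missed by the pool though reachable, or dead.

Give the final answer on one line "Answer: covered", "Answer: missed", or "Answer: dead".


B2=F is recorded by pool input(s) 1, 2, 3, 4, 5, 7, 8 -> covered
Answer: covered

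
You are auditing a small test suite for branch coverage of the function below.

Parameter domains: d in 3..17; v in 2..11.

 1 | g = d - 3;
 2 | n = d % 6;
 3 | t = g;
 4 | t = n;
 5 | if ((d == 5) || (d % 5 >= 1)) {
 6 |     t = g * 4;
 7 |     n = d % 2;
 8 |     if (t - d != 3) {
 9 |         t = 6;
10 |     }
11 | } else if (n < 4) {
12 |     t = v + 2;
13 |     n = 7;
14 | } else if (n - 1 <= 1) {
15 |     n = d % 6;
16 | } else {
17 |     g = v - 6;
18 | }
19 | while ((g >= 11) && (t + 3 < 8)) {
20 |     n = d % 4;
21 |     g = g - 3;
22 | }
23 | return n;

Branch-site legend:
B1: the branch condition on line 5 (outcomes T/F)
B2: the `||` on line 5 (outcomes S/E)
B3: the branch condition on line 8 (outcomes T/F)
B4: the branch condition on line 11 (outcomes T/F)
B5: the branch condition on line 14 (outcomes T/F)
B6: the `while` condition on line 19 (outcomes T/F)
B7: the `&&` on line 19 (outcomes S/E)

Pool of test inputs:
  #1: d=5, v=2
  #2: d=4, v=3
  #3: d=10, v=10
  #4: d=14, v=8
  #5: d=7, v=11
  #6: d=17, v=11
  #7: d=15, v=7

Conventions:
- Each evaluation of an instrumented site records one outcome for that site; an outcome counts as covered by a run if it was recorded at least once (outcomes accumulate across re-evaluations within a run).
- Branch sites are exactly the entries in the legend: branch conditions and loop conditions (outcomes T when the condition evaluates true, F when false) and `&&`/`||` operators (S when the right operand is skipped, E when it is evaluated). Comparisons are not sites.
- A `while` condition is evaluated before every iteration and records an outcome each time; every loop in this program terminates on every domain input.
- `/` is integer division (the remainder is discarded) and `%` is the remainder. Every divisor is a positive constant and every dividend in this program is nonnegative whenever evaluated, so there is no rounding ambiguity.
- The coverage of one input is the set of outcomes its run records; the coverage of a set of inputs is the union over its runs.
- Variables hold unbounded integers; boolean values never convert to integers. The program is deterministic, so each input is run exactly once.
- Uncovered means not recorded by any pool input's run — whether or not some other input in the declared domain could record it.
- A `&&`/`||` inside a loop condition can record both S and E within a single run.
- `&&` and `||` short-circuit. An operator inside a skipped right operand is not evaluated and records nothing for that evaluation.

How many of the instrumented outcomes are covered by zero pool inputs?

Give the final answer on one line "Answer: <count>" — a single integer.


#1 (d=5, v=2) -> B2->S, B1->T, B3->F, B7->S, B6->F; covered: B1=T, B2=S, B3=F, B6=F, B7=S
#2 (d=4, v=3) -> B2->E, B1->T, B3->T, B7->S, B6->F; covered: B1=T, B2=E, B3=T, B6=F, B7=S
#3 (d=10, v=10) -> B2->E, B1->F, B4->F, B5->F, B7->S, B6->F; covered: B1=F, B2=E, B4=F, B5=F, B6=F, B7=S
#4 (d=14, v=8) -> B2->E, B1->T, B3->T, B7->E, B6->F; covered: B1=T, B2=E, B3=T, B6=F, B7=E
#5 (d=7, v=11) -> B2->E, B1->T, B3->T, B7->S, B6->F; covered: B1=T, B2=E, B3=T, B6=F, B7=S
#6 (d=17, v=11) -> B2->E, B1->T, B3->T, B7->E, B6->F; covered: B1=T, B2=E, B3=T, B6=F, B7=E
#7 (d=15, v=7) -> B2->E, B1->F, B4->T, B7->E, B6->F; covered: B1=F, B2=E, B4=T, B6=F, B7=E
union over the pool: B1=T, B1=F, B2=S, B2=E, B3=T, B3=F, B4=T, B4=F, B5=F, B6=F, B7=S, B7=E
uncovered (2 of 14): B5=T, B6=T
Answer: 2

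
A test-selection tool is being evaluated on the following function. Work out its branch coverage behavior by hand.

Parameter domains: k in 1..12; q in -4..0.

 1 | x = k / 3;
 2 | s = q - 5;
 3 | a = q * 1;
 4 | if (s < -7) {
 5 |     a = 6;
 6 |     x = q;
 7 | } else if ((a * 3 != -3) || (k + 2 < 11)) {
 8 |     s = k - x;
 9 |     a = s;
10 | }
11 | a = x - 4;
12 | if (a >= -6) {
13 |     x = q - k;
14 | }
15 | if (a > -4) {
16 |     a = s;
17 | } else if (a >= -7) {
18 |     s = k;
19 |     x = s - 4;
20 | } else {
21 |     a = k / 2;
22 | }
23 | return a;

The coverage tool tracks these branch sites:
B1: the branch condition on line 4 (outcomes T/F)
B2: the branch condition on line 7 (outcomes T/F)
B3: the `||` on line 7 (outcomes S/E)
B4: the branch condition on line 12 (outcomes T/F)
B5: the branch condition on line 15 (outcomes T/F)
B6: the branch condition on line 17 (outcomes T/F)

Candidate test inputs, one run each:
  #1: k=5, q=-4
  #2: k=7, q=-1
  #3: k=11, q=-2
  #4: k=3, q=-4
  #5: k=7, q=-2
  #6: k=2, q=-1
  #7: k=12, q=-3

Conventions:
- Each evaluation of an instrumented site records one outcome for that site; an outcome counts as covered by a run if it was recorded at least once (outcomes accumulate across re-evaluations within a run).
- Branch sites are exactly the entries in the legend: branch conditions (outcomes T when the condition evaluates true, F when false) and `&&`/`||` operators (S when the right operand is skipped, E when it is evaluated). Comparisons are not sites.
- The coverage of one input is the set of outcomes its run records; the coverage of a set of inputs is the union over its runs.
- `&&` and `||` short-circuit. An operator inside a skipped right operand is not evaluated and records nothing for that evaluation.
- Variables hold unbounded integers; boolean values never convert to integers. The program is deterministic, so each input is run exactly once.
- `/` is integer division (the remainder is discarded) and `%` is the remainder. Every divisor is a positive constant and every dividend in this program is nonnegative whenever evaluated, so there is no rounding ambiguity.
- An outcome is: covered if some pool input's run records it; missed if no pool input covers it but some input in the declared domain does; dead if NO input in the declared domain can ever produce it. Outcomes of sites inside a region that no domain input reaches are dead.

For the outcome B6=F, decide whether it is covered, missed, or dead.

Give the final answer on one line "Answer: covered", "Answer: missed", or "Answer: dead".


B6=F is recorded by pool input(s) 1, 4 -> covered
Answer: covered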